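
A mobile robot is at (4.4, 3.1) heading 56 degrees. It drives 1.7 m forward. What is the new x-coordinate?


x_new = x0 + d*cos(theta)
= 4.4 + 1.7*cos(56)
= 4.4 + 0.9506
= 5.3506


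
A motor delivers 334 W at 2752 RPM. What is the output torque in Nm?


omega = 2752 * 2*pi/60 = 288.1888 rad/s
tau = P / omega = 334 / 288.1888
= 1.159 Nm


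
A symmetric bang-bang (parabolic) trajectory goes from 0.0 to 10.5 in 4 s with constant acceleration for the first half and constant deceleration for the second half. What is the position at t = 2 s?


Symmetric rest-to-rest: each phase covers (pf-p0)/2 in time T/2. 0.5*a*(T/2)^2 = (pf-p0)/2 => a = 4*(pf-p0)/T^2
a = 4*(10.5-0.0)/4^2 = 2.625
t = 2 is in the acceleration phase (t <= T/2).
p = p0 + 0.5*a*t^2 = 0.0 + 0.5*2.625*2^2
= 5.25


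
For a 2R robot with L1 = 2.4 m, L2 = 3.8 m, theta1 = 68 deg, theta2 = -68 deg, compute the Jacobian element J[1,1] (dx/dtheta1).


J[1,1] = -L1*sin(t1) - L2*sin(t1+t2)
= -2.4*sin(68) - 3.8*sin(0)
= -2.2252


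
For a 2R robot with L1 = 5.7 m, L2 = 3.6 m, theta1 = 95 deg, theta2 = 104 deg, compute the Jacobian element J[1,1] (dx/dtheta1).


J[1,1] = -L1*sin(t1) - L2*sin(t1+t2)
= -5.7*sin(95) - 3.6*sin(199)
= -4.5063


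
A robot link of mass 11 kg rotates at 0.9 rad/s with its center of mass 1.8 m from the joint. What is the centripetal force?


F = m * omega^2 * r
= 11 * 0.9^2 * 1.8
= 11 * 0.81 * 1.8
= 16.038 N


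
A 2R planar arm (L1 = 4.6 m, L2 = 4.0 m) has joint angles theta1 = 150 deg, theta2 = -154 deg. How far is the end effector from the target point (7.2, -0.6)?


End effector via forward kinematics:
x = L1*cos(t1) + L2*cos(t1+t2) = 0.0065
y = L1*sin(t1) + L2*sin(t1+t2) = 2.021
Distance to target:
d = sqrt((7.2 - 0.0065)^2 + (-0.6 - 2.021)^2)
= sqrt(51.7459 + 6.8695)
= 7.6561 m


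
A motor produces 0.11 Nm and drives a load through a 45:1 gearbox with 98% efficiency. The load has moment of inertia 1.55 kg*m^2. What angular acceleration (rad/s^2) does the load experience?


tau_out = tau_motor * N * eta
= 0.11 * 45 * 0.98 = 4.851 Nm
alpha = tau_out / I = 4.851 / 1.55
= 3.1297 rad/s^2


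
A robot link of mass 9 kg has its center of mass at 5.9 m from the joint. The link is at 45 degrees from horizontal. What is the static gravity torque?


tau = m*g*L*cos(angle)
= 9 * 9.81 * 5.9 * cos(45 deg)
= 9 * 9.81 * 5.9 * 0.7071
= 368.3397 Nm


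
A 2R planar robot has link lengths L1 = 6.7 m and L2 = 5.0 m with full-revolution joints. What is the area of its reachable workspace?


r_max = L1 + L2 = 11.7 m
r_min = |L1 - L2| = 1.7 m
Area = pi*(r_max^2 - r_min^2)
= pi*(136.89 - 2.89)
= pi * 134.0
= 420.9734 m^2


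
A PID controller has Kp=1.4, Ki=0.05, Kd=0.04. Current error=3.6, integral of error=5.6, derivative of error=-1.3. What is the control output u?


u = Kp*e + Ki*int(e) + Kd*de/dt
= 1.4*3.6 + 0.05*5.6 + 0.04*(-1.3)
= 5.04 + 0.28 + -0.052
= 5.268


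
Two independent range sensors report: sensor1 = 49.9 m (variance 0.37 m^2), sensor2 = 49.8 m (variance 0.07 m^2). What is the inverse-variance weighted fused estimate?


w1 = (1/var1) / (1/var1 + 1/var2)
   = 2.7027 / (2.7027 + 14.2857) = 0.1591
w2 = 1 - w1 = 0.8409
fused = w1*s1 + w2*s2 = 7.9386 + 41.8773
= 49.8159 m


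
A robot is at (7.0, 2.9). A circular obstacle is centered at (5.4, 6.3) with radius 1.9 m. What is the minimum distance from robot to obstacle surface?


center_dist = sqrt((7.0-5.4)^2 + (2.9-6.3)^2)
= sqrt(2.56 + 11.56)
= 3.7577
min_dist = center_dist - radius = 3.7577 - 1.9 = 1.8577 m


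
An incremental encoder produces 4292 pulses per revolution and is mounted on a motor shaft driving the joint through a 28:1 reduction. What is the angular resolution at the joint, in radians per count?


counts per rev = 4292
effective counts at joint = 4292 * 28 = 120176
resolution = 2*pi / 120176
= 5.2283e-05 rad/count


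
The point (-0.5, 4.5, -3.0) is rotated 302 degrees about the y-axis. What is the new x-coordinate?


Rotation about y-axis: x' = x*cos(theta) + z*sin(theta)
= -0.5 * 0.5299 + -3.0 * -0.848
= 2.2792


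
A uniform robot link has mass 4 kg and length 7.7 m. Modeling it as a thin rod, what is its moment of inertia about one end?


I = (1/3) * m * L^2
= (1/3) * 4 * 7.7^2
= 0.333333 * 4 * 59.29
= 79.0533 kg*m^2


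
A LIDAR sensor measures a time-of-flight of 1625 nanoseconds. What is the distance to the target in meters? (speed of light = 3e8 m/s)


tof = 1625 ns = 1.625e-06 s
dist = c * tof / 2
= 3e8 * 1.625e-06 / 2
= 243.75 m


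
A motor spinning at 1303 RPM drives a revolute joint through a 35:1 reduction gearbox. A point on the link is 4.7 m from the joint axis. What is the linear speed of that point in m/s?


omega_motor = 1303 * 2*pi/60 = 136.4498 rad/s
omega_joint = omega_motor / 35 = 3.8986 rad/s
v = omega_joint * r = 3.8986 * 4.7
= 18.3233 m/s


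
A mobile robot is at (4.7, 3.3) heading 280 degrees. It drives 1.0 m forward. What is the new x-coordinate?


x_new = x0 + d*cos(theta)
= 4.7 + 1.0*cos(280)
= 4.7 + 0.1736
= 4.8736


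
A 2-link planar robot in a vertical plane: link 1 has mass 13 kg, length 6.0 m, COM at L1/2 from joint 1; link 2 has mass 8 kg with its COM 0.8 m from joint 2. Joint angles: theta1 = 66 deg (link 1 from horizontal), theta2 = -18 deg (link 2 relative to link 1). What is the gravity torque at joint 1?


Horizontal distance from joint 1 to link-1 COM:
  x_c1 = (L1/2)*cos(t1) = 3.0 * 0.4067 = 1.2202 m
Horizontal distance from joint 1 to link-2 COM:
  x_c2 = L1*cos(t1) + Lc2*cos(t1+t2)
       = 6.0*0.4067 + 0.8*0.6691 = 2.9757 m
tau1 = m1*g*x_c1 + m2*g*x_c2
     = 13*9.81*1.2202 + 8*9.81*2.9757
     = 155.6134 + 233.5348
     = 389.1482 Nm


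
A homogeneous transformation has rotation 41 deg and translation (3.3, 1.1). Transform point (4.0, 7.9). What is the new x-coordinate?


x' = cos(theta)*px - sin(theta)*py + tx
= 0.7547*4.0 - 0.6561*7.9 + 3.3
= 1.136


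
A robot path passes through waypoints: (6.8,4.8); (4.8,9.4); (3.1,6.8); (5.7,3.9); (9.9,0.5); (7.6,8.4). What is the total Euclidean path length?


Segment lengths:
  seg1 = sqrt((-2.0)^2 + (4.6)^2) = 5.016
  seg2 = sqrt((-1.7)^2 + (-2.6)^2) = 3.1064
  seg3 = sqrt((2.6)^2 + (-2.9)^2) = 3.8949
  seg4 = sqrt((4.2)^2 + (-3.4)^2) = 5.4037
  seg5 = sqrt((-2.3)^2 + (7.9)^2) = 8.228
Total = 25.649


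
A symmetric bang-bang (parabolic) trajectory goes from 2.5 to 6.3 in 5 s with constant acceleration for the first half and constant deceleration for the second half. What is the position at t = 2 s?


Symmetric rest-to-rest: each phase covers (pf-p0)/2 in time T/2. 0.5*a*(T/2)^2 = (pf-p0)/2 => a = 4*(pf-p0)/T^2
a = 4*(6.3-2.5)/5^2 = 0.608
t = 2 is in the acceleration phase (t <= T/2).
p = p0 + 0.5*a*t^2 = 2.5 + 0.5*0.608*2^2
= 3.716


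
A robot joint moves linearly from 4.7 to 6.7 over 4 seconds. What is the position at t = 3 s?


s = t/T = 3/4 = 0.75
p(t) = p0 + (pf-p0)*s
= 4.7 + (6.7 - 4.7) * 0.75
= 6.2


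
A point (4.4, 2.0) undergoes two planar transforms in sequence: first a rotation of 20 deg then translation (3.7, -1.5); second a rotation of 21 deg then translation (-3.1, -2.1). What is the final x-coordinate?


After transform 1:
x1 = cos(20)*4.4 - sin(20)*2.0 + 3.7 = 7.1506
y1 = sin(20)*4.4 + cos(20)*2.0 + -1.5 = 1.8843
After transform 2:
x2 = cos(21)*7.1506 - sin(21)*1.8843 + -3.1
= 2.9004


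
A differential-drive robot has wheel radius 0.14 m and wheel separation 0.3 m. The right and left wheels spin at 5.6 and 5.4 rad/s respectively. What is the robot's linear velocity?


vR = r*wR = 0.14*5.6 = 0.784 m/s
vL = r*wL = 0.14*5.4 = 0.756 m/s
v = (vR+vL)/2 = 0.77 m/s
omega = (vR-vL)/L = 0.0933 rad/s
linear velocity = 0.77 m/s


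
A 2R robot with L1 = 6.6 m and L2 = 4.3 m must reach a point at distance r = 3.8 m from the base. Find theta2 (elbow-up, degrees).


cos(theta2) = (r^2 - L1^2 - L2^2) / (2*L1*L2)
cos(theta2) = (14.44 - 43.56 - 18.49) / 56.76
cos(theta2) = -0.838795
theta2 = 147.0131 degrees


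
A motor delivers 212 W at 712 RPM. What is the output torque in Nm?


omega = 712 * 2*pi/60 = 74.5605 rad/s
tau = P / omega = 212 / 74.5605
= 2.8433 Nm


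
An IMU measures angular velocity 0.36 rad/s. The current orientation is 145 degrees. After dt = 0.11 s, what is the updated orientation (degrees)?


delta_theta = w * dt = 0.36 * 0.11 = 0.0396 rad
= 2.2689 deg
theta_new = 145 + 2.2689 = 147.2689 deg


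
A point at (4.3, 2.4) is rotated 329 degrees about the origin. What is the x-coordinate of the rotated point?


x' = x*cos(theta) - y*sin(theta)
cos(329 deg) = 0.8572, sin(329 deg) = -0.515
x' = 4.3 * 0.8572 - 2.4 * -0.515
= 3.6858 - -1.2361
= 4.9219


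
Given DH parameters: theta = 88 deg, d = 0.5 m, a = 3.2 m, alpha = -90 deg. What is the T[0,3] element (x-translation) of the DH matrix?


T[0,3] = a * cos(theta)
= 3.2 * cos(88 deg)
= 3.2 * 0.0349
= 0.1117


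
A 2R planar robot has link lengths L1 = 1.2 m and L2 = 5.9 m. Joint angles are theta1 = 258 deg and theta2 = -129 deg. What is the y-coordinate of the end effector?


Convert angles to radians: theta1 = 4.5029, theta2 = -2.2515
y = L1*sin(theta1) + L2*sin(theta1+theta2)
y = -1.1738 + 4.5852
y = 3.4114


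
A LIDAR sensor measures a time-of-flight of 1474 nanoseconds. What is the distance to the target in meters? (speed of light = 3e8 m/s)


tof = 1474 ns = 1.474e-06 s
dist = c * tof / 2
= 3e8 * 1.474e-06 / 2
= 221.1 m


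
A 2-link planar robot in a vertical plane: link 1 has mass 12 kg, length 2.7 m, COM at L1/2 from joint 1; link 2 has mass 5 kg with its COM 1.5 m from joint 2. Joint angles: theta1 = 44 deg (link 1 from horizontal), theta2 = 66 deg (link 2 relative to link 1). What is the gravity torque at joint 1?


Horizontal distance from joint 1 to link-1 COM:
  x_c1 = (L1/2)*cos(t1) = 1.35 * 0.7193 = 0.9711 m
Horizontal distance from joint 1 to link-2 COM:
  x_c2 = L1*cos(t1) + Lc2*cos(t1+t2)
       = 2.7*0.7193 + 1.5*-0.342 = 1.4292 m
tau1 = m1*g*x_c1 + m2*g*x_c2
     = 12*9.81*0.9711 + 5*9.81*1.4292
     = 114.3189 + 70.1016
     = 184.4206 Nm


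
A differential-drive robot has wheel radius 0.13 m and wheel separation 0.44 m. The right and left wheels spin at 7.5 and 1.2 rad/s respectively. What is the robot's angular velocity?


vR = r*wR = 0.13*7.5 = 0.975 m/s
vL = r*wL = 0.13*1.2 = 0.156 m/s
v = (vR+vL)/2 = 0.5655 m/s
omega = (vR-vL)/L = 1.8614 rad/s
angular velocity = 1.8614 rad/s


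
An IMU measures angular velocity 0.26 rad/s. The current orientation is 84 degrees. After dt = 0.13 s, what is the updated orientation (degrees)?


delta_theta = w * dt = 0.26 * 0.13 = 0.0338 rad
= 1.9366 deg
theta_new = 84 + 1.9366 = 85.9366 deg


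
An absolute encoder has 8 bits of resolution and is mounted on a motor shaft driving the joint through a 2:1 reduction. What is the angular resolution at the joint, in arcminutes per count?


counts = 2^8 = 256
effective counts at joint = 256 * 2 = 512
resolution = 360*60 / 512
= 42.1875 arcmin/count


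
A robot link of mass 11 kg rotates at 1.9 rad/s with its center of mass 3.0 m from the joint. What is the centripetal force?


F = m * omega^2 * r
= 11 * 1.9^2 * 3.0
= 11 * 3.61 * 3.0
= 119.13 N


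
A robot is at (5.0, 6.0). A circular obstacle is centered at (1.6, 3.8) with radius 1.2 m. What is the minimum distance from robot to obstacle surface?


center_dist = sqrt((5.0-1.6)^2 + (6.0-3.8)^2)
= sqrt(11.56 + 4.84)
= 4.0497
min_dist = center_dist - radius = 4.0497 - 1.2 = 2.8497 m


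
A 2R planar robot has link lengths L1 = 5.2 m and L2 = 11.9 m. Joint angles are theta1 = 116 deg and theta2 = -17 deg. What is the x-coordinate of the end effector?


Convert angles to radians: theta1 = 2.0246, theta2 = -0.2967
x = L1*cos(theta1) + L2*cos(theta1+theta2)
x = -2.2795 + -1.8616
x = -4.1411


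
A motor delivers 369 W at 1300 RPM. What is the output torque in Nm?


omega = 1300 * 2*pi/60 = 136.1357 rad/s
tau = P / omega = 369 / 136.1357
= 2.7105 Nm


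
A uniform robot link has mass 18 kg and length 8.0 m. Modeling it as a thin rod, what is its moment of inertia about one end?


I = (1/3) * m * L^2
= (1/3) * 18 * 8.0^2
= 0.333333 * 18 * 64.0
= 384.0 kg*m^2


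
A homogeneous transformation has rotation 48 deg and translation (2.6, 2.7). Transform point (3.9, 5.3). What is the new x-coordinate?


x' = cos(theta)*px - sin(theta)*py + tx
= 0.6691*3.9 - 0.7431*5.3 + 2.6
= 1.2709


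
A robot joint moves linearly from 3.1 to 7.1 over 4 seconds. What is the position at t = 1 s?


s = t/T = 1/4 = 0.25
p(t) = p0 + (pf-p0)*s
= 3.1 + (7.1 - 3.1) * 0.25
= 4.1


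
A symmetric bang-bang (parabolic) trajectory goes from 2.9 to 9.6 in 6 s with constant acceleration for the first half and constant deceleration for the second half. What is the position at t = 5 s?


Symmetric rest-to-rest: each phase covers (pf-p0)/2 in time T/2. 0.5*a*(T/2)^2 = (pf-p0)/2 => a = 4*(pf-p0)/T^2
a = 4*(9.6-2.9)/6^2 = 0.7444
t = 5 is in the deceleration phase (t > T/2).
p = pf - 0.5*a*(T-t)^2 = 9.6 - 0.5*0.7444*1^2
= 9.2278


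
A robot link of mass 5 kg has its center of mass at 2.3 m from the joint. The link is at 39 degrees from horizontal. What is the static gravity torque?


tau = m*g*L*cos(angle)
= 5 * 9.81 * 2.3 * cos(39 deg)
= 5 * 9.81 * 2.3 * 0.7771
= 87.6737 Nm


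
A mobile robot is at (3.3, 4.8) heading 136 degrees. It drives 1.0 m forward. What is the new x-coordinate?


x_new = x0 + d*cos(theta)
= 3.3 + 1.0*cos(136)
= 3.3 + -0.7193
= 2.5807


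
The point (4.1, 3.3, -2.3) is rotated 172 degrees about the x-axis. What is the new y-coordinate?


Rotation about x-axis: y' = y*cos(theta) - z*sin(theta)
= 3.3 * -0.9903 - -2.3 * 0.1392
= -2.9478


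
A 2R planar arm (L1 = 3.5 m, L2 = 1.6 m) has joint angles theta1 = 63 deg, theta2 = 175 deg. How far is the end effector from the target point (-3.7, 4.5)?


End effector via forward kinematics:
x = L1*cos(t1) + L2*cos(t1+t2) = 0.7411
y = L1*sin(t1) + L2*sin(t1+t2) = 1.7616
Distance to target:
d = sqrt((-3.7 - 0.7411)^2 + (4.5 - 1.7616)^2)
= sqrt(19.7233 + 7.4986)
= 5.2175 m


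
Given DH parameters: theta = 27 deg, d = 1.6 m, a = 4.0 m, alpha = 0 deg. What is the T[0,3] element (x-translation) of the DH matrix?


T[0,3] = a * cos(theta)
= 4.0 * cos(27 deg)
= 4.0 * 0.891
= 3.564


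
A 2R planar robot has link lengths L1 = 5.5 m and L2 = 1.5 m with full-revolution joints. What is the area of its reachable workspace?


r_max = L1 + L2 = 7.0 m
r_min = |L1 - L2| = 4.0 m
Area = pi*(r_max^2 - r_min^2)
= pi*(49.0 - 16.0)
= pi * 33.0
= 103.6726 m^2


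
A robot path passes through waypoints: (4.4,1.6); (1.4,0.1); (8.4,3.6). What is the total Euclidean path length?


Segment lengths:
  seg1 = sqrt((-3.0)^2 + (-1.5)^2) = 3.3541
  seg2 = sqrt((7.0)^2 + (3.5)^2) = 7.8262
Total = 11.1803


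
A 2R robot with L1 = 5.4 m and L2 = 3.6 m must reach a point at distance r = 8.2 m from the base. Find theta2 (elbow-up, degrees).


cos(theta2) = (r^2 - L1^2 - L2^2) / (2*L1*L2)
cos(theta2) = (67.24 - 29.16 - 12.96) / 38.88
cos(theta2) = 0.646091
theta2 = 49.7525 degrees


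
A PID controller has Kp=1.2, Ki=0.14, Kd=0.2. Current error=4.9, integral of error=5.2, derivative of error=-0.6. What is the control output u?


u = Kp*e + Ki*int(e) + Kd*de/dt
= 1.2*4.9 + 0.14*5.2 + 0.2*(-0.6)
= 5.88 + 0.728 + -0.12
= 6.488


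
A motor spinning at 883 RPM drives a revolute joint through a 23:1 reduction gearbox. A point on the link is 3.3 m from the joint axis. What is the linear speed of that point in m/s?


omega_motor = 883 * 2*pi/60 = 92.4675 rad/s
omega_joint = omega_motor / 23 = 4.0203 rad/s
v = omega_joint * r = 4.0203 * 3.3
= 13.2671 m/s


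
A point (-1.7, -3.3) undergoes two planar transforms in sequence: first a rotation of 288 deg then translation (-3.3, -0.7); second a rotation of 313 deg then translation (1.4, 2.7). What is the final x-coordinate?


After transform 1:
x1 = cos(288)*-1.7 - sin(288)*-3.3 + -3.3 = -6.9638
y1 = sin(288)*-1.7 + cos(288)*-3.3 + -0.7 = -0.103
After transform 2:
x2 = cos(313)*-6.9638 - sin(313)*-0.103 + 1.4
= -3.4246


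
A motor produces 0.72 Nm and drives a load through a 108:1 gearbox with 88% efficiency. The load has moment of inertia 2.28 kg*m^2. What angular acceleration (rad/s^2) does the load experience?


tau_out = tau_motor * N * eta
= 0.72 * 108 * 0.88 = 68.4288 Nm
alpha = tau_out / I = 68.4288 / 2.28
= 30.0126 rad/s^2


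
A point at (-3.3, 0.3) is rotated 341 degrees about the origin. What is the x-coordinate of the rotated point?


x' = x*cos(theta) - y*sin(theta)
cos(341 deg) = 0.9455, sin(341 deg) = -0.3256
x' = -3.3 * 0.9455 - 0.3 * -0.3256
= -3.1202 - -0.0977
= -3.0225


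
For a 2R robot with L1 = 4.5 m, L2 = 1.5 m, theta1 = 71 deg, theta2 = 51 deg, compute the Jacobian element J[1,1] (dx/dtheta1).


J[1,1] = -L1*sin(t1) - L2*sin(t1+t2)
= -4.5*sin(71) - 1.5*sin(122)
= -5.5269


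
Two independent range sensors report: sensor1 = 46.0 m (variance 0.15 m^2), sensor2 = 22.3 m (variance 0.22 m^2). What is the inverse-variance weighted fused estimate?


w1 = (1/var1) / (1/var1 + 1/var2)
   = 6.6667 / (6.6667 + 4.5455) = 0.5946
w2 = 1 - w1 = 0.4054
fused = w1*s1 + w2*s2 = 27.3514 + 9.0405
= 36.3919 m


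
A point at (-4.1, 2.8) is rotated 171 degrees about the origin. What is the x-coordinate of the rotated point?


x' = x*cos(theta) - y*sin(theta)
cos(171 deg) = -0.9877, sin(171 deg) = 0.1564
x' = -4.1 * -0.9877 - 2.8 * 0.1564
= 4.0495 - 0.438
= 3.6115


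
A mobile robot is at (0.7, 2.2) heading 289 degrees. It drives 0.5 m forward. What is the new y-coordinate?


y_new = y0 + d*sin(theta)
= 2.2 + 0.5*sin(289)
= 2.2 + -0.4728
= 1.7272


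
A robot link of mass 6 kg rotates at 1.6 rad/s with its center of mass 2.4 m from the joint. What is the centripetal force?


F = m * omega^2 * r
= 6 * 1.6^2 * 2.4
= 6 * 2.56 * 2.4
= 36.864 N


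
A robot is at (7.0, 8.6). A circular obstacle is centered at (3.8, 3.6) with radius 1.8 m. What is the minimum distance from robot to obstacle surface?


center_dist = sqrt((7.0-3.8)^2 + (8.6-3.6)^2)
= sqrt(10.24 + 25.0)
= 5.9363
min_dist = center_dist - radius = 5.9363 - 1.8 = 4.1363 m


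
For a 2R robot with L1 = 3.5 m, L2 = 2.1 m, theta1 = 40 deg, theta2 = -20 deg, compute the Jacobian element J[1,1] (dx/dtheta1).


J[1,1] = -L1*sin(t1) - L2*sin(t1+t2)
= -3.5*sin(40) - 2.1*sin(20)
= -2.968


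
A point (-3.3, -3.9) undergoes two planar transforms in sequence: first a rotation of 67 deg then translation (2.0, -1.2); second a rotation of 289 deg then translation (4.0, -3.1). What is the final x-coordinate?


After transform 1:
x1 = cos(67)*-3.3 - sin(67)*-3.9 + 2.0 = 4.3006
y1 = sin(67)*-3.3 + cos(67)*-3.9 + -1.2 = -5.7615
After transform 2:
x2 = cos(289)*4.3006 - sin(289)*-5.7615 + 4.0
= -0.0475


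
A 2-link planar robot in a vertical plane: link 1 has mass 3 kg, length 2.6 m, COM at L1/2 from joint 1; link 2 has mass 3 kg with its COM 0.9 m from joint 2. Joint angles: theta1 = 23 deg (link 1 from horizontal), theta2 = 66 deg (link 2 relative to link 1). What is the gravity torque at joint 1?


Horizontal distance from joint 1 to link-1 COM:
  x_c1 = (L1/2)*cos(t1) = 1.3 * 0.9205 = 1.1967 m
Horizontal distance from joint 1 to link-2 COM:
  x_c2 = L1*cos(t1) + Lc2*cos(t1+t2)
       = 2.6*0.9205 + 0.9*0.0175 = 2.409 m
tau1 = m1*g*x_c1 + m2*g*x_c2
     = 3*9.81*1.1967 + 3*9.81*2.409
     = 35.2176 + 70.8975
     = 106.115 Nm


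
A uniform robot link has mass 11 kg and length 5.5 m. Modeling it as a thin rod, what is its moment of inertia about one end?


I = (1/3) * m * L^2
= (1/3) * 11 * 5.5^2
= 0.333333 * 11 * 30.25
= 110.9167 kg*m^2


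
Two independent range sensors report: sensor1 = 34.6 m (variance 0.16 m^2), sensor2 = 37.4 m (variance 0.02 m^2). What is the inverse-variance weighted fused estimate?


w1 = (1/var1) / (1/var1 + 1/var2)
   = 6.25 / (6.25 + 50.0) = 0.1111
w2 = 1 - w1 = 0.8889
fused = w1*s1 + w2*s2 = 3.8444 + 33.2444
= 37.0889 m


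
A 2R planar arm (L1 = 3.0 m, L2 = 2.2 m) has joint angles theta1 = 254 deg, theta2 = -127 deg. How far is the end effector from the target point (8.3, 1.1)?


End effector via forward kinematics:
x = L1*cos(t1) + L2*cos(t1+t2) = -2.1509
y = L1*sin(t1) + L2*sin(t1+t2) = -1.1268
Distance to target:
d = sqrt((8.3 - -2.1509)^2 + (1.1 - -1.1268)^2)
= sqrt(109.2214 + 4.9586)
= 10.6855 m


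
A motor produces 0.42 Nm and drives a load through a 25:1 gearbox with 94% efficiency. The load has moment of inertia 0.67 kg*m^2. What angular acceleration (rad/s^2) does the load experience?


tau_out = tau_motor * N * eta
= 0.42 * 25 * 0.94 = 9.87 Nm
alpha = tau_out / I = 9.87 / 0.67
= 14.7313 rad/s^2


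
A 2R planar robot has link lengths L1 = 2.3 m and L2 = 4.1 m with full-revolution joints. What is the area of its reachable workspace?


r_max = L1 + L2 = 6.4 m
r_min = |L1 - L2| = 1.8 m
Area = pi*(r_max^2 - r_min^2)
= pi*(40.96 - 3.24)
= pi * 37.72
= 118.5009 m^2


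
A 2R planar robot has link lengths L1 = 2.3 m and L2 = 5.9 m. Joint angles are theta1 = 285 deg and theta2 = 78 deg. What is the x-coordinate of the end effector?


Convert angles to radians: theta1 = 4.9742, theta2 = 1.3614
x = L1*cos(theta1) + L2*cos(theta1+theta2)
x = 0.5953 + 5.8919
x = 6.4872


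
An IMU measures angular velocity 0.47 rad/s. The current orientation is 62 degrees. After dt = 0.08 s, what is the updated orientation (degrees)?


delta_theta = w * dt = 0.47 * 0.08 = 0.0376 rad
= 2.1543 deg
theta_new = 62 + 2.1543 = 64.1543 deg


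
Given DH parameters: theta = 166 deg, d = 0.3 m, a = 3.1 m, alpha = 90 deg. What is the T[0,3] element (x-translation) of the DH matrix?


T[0,3] = a * cos(theta)
= 3.1 * cos(166 deg)
= 3.1 * -0.9703
= -3.0079


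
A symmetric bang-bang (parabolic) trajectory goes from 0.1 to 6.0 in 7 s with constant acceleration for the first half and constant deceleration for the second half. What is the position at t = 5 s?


Symmetric rest-to-rest: each phase covers (pf-p0)/2 in time T/2. 0.5*a*(T/2)^2 = (pf-p0)/2 => a = 4*(pf-p0)/T^2
a = 4*(6.0-0.1)/7^2 = 0.4816
t = 5 is in the deceleration phase (t > T/2).
p = pf - 0.5*a*(T-t)^2 = 6.0 - 0.5*0.4816*2^2
= 5.0367


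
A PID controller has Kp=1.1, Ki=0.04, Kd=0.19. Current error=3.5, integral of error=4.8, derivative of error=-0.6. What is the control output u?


u = Kp*e + Ki*int(e) + Kd*de/dt
= 1.1*3.5 + 0.04*4.8 + 0.19*(-0.6)
= 3.85 + 0.192 + -0.114
= 3.928


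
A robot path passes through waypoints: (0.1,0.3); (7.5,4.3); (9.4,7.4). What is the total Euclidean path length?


Segment lengths:
  seg1 = sqrt((7.4)^2 + (4.0)^2) = 8.4119
  seg2 = sqrt((1.9)^2 + (3.1)^2) = 3.6359
Total = 12.0478


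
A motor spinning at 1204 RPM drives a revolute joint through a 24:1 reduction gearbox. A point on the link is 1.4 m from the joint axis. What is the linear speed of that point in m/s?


omega_motor = 1204 * 2*pi/60 = 126.0826 rad/s
omega_joint = omega_motor / 24 = 5.2534 rad/s
v = omega_joint * r = 5.2534 * 1.4
= 7.3548 m/s


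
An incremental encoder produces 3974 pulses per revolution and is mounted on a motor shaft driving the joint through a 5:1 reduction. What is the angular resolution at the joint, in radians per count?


counts per rev = 3974
effective counts at joint = 3974 * 5 = 19870
resolution = 2*pi / 19870
= 3.1621e-04 rad/count


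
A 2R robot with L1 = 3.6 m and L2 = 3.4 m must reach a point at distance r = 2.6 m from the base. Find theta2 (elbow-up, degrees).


cos(theta2) = (r^2 - L1^2 - L2^2) / (2*L1*L2)
cos(theta2) = (6.76 - 12.96 - 11.56) / 24.48
cos(theta2) = -0.72549
theta2 = 136.5096 degrees


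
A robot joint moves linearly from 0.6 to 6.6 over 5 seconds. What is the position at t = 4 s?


s = t/T = 4/5 = 0.8
p(t) = p0 + (pf-p0)*s
= 0.6 + (6.6 - 0.6) * 0.8
= 5.4


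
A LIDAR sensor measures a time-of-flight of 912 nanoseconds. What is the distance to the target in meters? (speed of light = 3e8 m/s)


tof = 912 ns = 9.12e-07 s
dist = c * tof / 2
= 3e8 * 9.12e-07 / 2
= 136.8 m


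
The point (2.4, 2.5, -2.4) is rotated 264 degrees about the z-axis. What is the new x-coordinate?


Rotation about z-axis: x' = x*cos(theta) - y*sin(theta)
= 2.4 * -0.1045 - 2.5 * -0.9945
= 2.2354


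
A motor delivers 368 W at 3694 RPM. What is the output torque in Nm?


omega = 3694 * 2*pi/60 = 386.8348 rad/s
tau = P / omega = 368 / 386.8348
= 0.9513 Nm


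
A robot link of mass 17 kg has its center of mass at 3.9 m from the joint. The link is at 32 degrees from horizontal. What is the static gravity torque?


tau = m*g*L*cos(angle)
= 17 * 9.81 * 3.9 * cos(32 deg)
= 17 * 9.81 * 3.9 * 0.848
= 551.573 Nm


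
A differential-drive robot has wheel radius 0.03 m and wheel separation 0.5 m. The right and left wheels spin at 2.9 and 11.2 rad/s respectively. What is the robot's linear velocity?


vR = r*wR = 0.03*2.9 = 0.087 m/s
vL = r*wL = 0.03*11.2 = 0.336 m/s
v = (vR+vL)/2 = 0.2115 m/s
omega = (vR-vL)/L = -0.498 rad/s
linear velocity = 0.2115 m/s


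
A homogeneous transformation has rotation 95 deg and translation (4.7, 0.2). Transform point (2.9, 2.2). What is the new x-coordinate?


x' = cos(theta)*px - sin(theta)*py + tx
= -0.0872*2.9 - 0.9962*2.2 + 4.7
= 2.2556


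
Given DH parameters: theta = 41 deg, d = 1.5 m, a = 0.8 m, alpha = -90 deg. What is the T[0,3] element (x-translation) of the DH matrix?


T[0,3] = a * cos(theta)
= 0.8 * cos(41 deg)
= 0.8 * 0.7547
= 0.6038


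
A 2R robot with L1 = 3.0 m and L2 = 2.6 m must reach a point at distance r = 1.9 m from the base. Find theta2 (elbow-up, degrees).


cos(theta2) = (r^2 - L1^2 - L2^2) / (2*L1*L2)
cos(theta2) = (3.61 - 9.0 - 6.76) / 15.6
cos(theta2) = -0.778846
theta2 = 141.1551 degrees


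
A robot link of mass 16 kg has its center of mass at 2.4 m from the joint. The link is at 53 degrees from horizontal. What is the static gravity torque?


tau = m*g*L*cos(angle)
= 16 * 9.81 * 2.4 * cos(53 deg)
= 16 * 9.81 * 2.4 * 0.6018
= 226.7061 Nm


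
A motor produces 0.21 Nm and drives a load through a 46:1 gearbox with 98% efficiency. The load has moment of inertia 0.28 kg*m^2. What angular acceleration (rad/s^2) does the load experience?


tau_out = tau_motor * N * eta
= 0.21 * 46 * 0.98 = 9.4668 Nm
alpha = tau_out / I = 9.4668 / 0.28
= 33.81 rad/s^2


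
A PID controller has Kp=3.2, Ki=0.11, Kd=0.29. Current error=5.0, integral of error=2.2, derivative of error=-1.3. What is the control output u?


u = Kp*e + Ki*int(e) + Kd*de/dt
= 3.2*5.0 + 0.11*2.2 + 0.29*(-1.3)
= 16.0 + 0.242 + -0.377
= 15.865


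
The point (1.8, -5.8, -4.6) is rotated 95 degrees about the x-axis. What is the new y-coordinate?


Rotation about x-axis: y' = y*cos(theta) - z*sin(theta)
= -5.8 * -0.0872 - -4.6 * 0.9962
= 5.088


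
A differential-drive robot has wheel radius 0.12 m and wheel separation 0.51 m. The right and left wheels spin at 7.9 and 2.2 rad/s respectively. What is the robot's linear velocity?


vR = r*wR = 0.12*7.9 = 0.948 m/s
vL = r*wL = 0.12*2.2 = 0.264 m/s
v = (vR+vL)/2 = 0.606 m/s
omega = (vR-vL)/L = 1.3412 rad/s
linear velocity = 0.606 m/s


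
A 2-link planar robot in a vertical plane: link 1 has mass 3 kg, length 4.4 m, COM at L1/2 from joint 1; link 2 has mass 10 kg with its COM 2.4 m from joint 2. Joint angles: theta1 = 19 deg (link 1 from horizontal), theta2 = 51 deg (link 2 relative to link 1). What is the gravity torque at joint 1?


Horizontal distance from joint 1 to link-1 COM:
  x_c1 = (L1/2)*cos(t1) = 2.2 * 0.9455 = 2.0801 m
Horizontal distance from joint 1 to link-2 COM:
  x_c2 = L1*cos(t1) + Lc2*cos(t1+t2)
       = 4.4*0.9455 + 2.4*0.342 = 4.9811 m
tau1 = m1*g*x_c1 + m2*g*x_c2
     = 3*9.81*2.0801 + 10*9.81*4.9811
     = 61.2185 + 488.6489
     = 549.8674 Nm


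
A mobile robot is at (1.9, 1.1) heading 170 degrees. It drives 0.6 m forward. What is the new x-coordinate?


x_new = x0 + d*cos(theta)
= 1.9 + 0.6*cos(170)
= 1.9 + -0.5909
= 1.3091


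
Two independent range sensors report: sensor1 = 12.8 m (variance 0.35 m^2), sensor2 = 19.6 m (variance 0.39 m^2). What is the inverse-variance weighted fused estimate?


w1 = (1/var1) / (1/var1 + 1/var2)
   = 2.8571 / (2.8571 + 2.5641) = 0.527
w2 = 1 - w1 = 0.473
fused = w1*s1 + w2*s2 = 6.7459 + 9.2703
= 16.0162 m


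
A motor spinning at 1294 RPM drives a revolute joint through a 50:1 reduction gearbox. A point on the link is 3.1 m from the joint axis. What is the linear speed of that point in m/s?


omega_motor = 1294 * 2*pi/60 = 135.5074 rad/s
omega_joint = omega_motor / 50 = 2.7101 rad/s
v = omega_joint * r = 2.7101 * 3.1
= 8.4015 m/s


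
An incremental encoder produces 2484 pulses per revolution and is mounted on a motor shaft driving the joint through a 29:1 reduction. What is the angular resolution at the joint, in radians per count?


counts per rev = 2484
effective counts at joint = 2484 * 29 = 72036
resolution = 2*pi / 72036
= 8.7223e-05 rad/count


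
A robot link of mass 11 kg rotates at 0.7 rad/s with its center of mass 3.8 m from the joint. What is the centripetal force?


F = m * omega^2 * r
= 11 * 0.7^2 * 3.8
= 11 * 0.49 * 3.8
= 20.482 N


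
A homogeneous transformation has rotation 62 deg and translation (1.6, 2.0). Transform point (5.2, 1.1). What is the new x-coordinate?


x' = cos(theta)*px - sin(theta)*py + tx
= 0.4695*5.2 - 0.8829*1.1 + 1.6
= 3.07


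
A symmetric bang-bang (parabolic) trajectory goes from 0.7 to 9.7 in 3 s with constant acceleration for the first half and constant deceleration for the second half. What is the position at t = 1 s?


Symmetric rest-to-rest: each phase covers (pf-p0)/2 in time T/2. 0.5*a*(T/2)^2 = (pf-p0)/2 => a = 4*(pf-p0)/T^2
a = 4*(9.7-0.7)/3^2 = 4.0
t = 1 is in the acceleration phase (t <= T/2).
p = p0 + 0.5*a*t^2 = 0.7 + 0.5*4.0*1^2
= 2.7


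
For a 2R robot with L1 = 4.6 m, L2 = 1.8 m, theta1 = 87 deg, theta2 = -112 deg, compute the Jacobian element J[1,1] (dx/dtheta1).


J[1,1] = -L1*sin(t1) - L2*sin(t1+t2)
= -4.6*sin(87) - 1.8*sin(-25)
= -3.833


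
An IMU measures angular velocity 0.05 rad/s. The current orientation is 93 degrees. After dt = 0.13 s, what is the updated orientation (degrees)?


delta_theta = w * dt = 0.05 * 0.13 = 0.0065 rad
= 0.3724 deg
theta_new = 93 + 0.3724 = 93.3724 deg


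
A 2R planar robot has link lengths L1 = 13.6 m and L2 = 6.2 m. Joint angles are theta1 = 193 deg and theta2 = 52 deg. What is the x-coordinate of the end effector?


Convert angles to radians: theta1 = 3.3685, theta2 = 0.9076
x = L1*cos(theta1) + L2*cos(theta1+theta2)
x = -13.2514 + -2.6202
x = -15.8717


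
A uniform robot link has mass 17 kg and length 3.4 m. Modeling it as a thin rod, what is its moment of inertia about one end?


I = (1/3) * m * L^2
= (1/3) * 17 * 3.4^2
= 0.333333 * 17 * 11.56
= 65.5067 kg*m^2


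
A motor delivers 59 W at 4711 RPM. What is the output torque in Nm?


omega = 4711 * 2*pi/60 = 493.3348 rad/s
tau = P / omega = 59 / 493.3348
= 0.1196 Nm


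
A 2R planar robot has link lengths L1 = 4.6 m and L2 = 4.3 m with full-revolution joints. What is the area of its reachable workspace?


r_max = L1 + L2 = 8.9 m
r_min = |L1 - L2| = 0.3 m
Area = pi*(r_max^2 - r_min^2)
= pi*(79.21 - 0.09)
= pi * 79.12
= 248.5628 m^2


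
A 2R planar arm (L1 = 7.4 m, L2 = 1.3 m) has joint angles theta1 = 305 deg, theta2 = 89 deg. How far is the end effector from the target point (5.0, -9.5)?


End effector via forward kinematics:
x = L1*cos(t1) + L2*cos(t1+t2) = 5.3222
y = L1*sin(t1) + L2*sin(t1+t2) = -5.3348
Distance to target:
d = sqrt((5.0 - 5.3222)^2 + (-9.5 - -5.3348)^2)
= sqrt(0.1038 + 17.3491)
= 4.1777 m


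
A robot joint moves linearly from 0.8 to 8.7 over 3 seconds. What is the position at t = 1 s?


s = t/T = 1/3 = 0.3333
p(t) = p0 + (pf-p0)*s
= 0.8 + (8.7 - 0.8) * 0.3333
= 3.4333


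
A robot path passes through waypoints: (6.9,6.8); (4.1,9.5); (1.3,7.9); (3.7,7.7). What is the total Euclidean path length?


Segment lengths:
  seg1 = sqrt((-2.8)^2 + (2.7)^2) = 3.8897
  seg2 = sqrt((-2.8)^2 + (-1.6)^2) = 3.2249
  seg3 = sqrt((2.4)^2 + (-0.2)^2) = 2.4083
Total = 9.523


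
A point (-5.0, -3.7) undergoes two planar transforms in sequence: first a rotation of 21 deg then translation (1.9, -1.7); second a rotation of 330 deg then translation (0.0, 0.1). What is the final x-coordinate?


After transform 1:
x1 = cos(21)*-5.0 - sin(21)*-3.7 + 1.9 = -1.4419
y1 = sin(21)*-5.0 + cos(21)*-3.7 + -1.7 = -6.9461
After transform 2:
x2 = cos(330)*-1.4419 - sin(330)*-6.9461 + 0.0
= -4.7218


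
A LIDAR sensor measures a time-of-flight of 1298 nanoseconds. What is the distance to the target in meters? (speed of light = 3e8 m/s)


tof = 1298 ns = 1.298e-06 s
dist = c * tof / 2
= 3e8 * 1.298e-06 / 2
= 194.7 m


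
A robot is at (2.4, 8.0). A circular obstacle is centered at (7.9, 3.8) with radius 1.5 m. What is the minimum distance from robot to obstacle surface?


center_dist = sqrt((2.4-7.9)^2 + (8.0-3.8)^2)
= sqrt(30.25 + 17.64)
= 6.9203
min_dist = center_dist - radius = 6.9203 - 1.5 = 5.4203 m


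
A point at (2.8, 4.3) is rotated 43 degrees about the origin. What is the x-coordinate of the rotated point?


x' = x*cos(theta) - y*sin(theta)
cos(43 deg) = 0.7314, sin(43 deg) = 0.682
x' = 2.8 * 0.7314 - 4.3 * 0.682
= 2.0478 - 2.9326
= -0.8848


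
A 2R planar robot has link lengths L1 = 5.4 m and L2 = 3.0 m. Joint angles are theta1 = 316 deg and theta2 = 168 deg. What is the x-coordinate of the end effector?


Convert angles to radians: theta1 = 5.5152, theta2 = 2.9322
x = L1*cos(theta1) + L2*cos(theta1+theta2)
x = 3.8844 + -1.6776
x = 2.2069


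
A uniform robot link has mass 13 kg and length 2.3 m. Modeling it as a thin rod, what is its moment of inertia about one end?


I = (1/3) * m * L^2
= (1/3) * 13 * 2.3^2
= 0.333333 * 13 * 5.29
= 22.9233 kg*m^2


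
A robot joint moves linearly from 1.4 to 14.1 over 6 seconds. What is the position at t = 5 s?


s = t/T = 5/6 = 0.8333
p(t) = p0 + (pf-p0)*s
= 1.4 + (14.1 - 1.4) * 0.8333
= 11.9833


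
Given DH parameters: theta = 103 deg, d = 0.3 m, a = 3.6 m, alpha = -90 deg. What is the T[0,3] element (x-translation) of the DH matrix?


T[0,3] = a * cos(theta)
= 3.6 * cos(103 deg)
= 3.6 * -0.225
= -0.8098


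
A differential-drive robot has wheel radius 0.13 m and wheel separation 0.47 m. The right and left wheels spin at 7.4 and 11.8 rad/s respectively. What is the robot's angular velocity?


vR = r*wR = 0.13*7.4 = 0.962 m/s
vL = r*wL = 0.13*11.8 = 1.534 m/s
v = (vR+vL)/2 = 1.248 m/s
omega = (vR-vL)/L = -1.217 rad/s
angular velocity = -1.217 rad/s


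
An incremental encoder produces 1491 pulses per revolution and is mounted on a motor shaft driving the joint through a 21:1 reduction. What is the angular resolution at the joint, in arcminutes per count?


counts per rev = 1491
effective counts at joint = 1491 * 21 = 31311
resolution = 360*60 / 31311
= 0.6899 arcmin/count


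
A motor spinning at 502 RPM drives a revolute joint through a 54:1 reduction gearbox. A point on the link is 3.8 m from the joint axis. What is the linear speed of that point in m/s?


omega_motor = 502 * 2*pi/60 = 52.5693 rad/s
omega_joint = omega_motor / 54 = 0.9735 rad/s
v = omega_joint * r = 0.9735 * 3.8
= 3.6993 m/s


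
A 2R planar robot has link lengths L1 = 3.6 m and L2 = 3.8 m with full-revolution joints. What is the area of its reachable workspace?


r_max = L1 + L2 = 7.4 m
r_min = |L1 - L2| = 0.2 m
Area = pi*(r_max^2 - r_min^2)
= pi*(54.76 - 0.04)
= pi * 54.72
= 171.908 m^2


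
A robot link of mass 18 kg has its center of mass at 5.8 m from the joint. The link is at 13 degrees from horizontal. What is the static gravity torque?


tau = m*g*L*cos(angle)
= 18 * 9.81 * 5.8 * cos(13 deg)
= 18 * 9.81 * 5.8 * 0.9744
= 997.9147 Nm


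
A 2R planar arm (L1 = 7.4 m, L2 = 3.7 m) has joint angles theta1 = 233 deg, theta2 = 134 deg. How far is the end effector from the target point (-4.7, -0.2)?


End effector via forward kinematics:
x = L1*cos(t1) + L2*cos(t1+t2) = -0.781
y = L1*sin(t1) + L2*sin(t1+t2) = -5.459
Distance to target:
d = sqrt((-4.7 - -0.781)^2 + (-0.2 - -5.459)^2)
= sqrt(15.3585 + 27.6569)
= 6.5586 m


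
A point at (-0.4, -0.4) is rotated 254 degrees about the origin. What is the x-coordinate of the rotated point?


x' = x*cos(theta) - y*sin(theta)
cos(254 deg) = -0.2756, sin(254 deg) = -0.9613
x' = -0.4 * -0.2756 - -0.4 * -0.9613
= 0.1103 - 0.3845
= -0.2742


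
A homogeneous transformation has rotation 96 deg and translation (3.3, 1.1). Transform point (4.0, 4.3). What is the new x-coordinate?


x' = cos(theta)*px - sin(theta)*py + tx
= -0.1045*4.0 - 0.9945*4.3 + 3.3
= -1.3946


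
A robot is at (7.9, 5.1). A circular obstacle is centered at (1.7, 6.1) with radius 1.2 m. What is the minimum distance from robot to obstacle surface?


center_dist = sqrt((7.9-1.7)^2 + (5.1-6.1)^2)
= sqrt(38.44 + 1.0)
= 6.2801
min_dist = center_dist - radius = 6.2801 - 1.2 = 5.0801 m


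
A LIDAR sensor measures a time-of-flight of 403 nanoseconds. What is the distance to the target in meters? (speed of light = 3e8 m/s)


tof = 403 ns = 4.03e-07 s
dist = c * tof / 2
= 3e8 * 4.03e-07 / 2
= 60.45 m


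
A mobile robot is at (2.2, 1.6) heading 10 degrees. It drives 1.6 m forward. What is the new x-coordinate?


x_new = x0 + d*cos(theta)
= 2.2 + 1.6*cos(10)
= 2.2 + 1.5757
= 3.7757


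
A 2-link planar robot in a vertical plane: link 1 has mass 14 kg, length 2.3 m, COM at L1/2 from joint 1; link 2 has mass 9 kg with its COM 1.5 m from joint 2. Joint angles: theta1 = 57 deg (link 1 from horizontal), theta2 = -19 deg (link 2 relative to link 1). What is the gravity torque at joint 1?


Horizontal distance from joint 1 to link-1 COM:
  x_c1 = (L1/2)*cos(t1) = 1.15 * 0.5446 = 0.6263 m
Horizontal distance from joint 1 to link-2 COM:
  x_c2 = L1*cos(t1) + Lc2*cos(t1+t2)
       = 2.3*0.5446 + 1.5*0.788 = 2.4347 m
tau1 = m1*g*x_c1 + m2*g*x_c2
     = 14*9.81*0.6263 + 9*9.81*2.4347
     = 86.0208 + 214.9584
     = 300.9793 Nm


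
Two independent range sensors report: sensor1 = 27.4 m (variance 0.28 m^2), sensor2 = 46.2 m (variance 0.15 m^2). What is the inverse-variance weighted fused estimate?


w1 = (1/var1) / (1/var1 + 1/var2)
   = 3.5714 / (3.5714 + 6.6667) = 0.3488
w2 = 1 - w1 = 0.6512
fused = w1*s1 + w2*s2 = 9.5581 + 30.0837
= 39.6419 m


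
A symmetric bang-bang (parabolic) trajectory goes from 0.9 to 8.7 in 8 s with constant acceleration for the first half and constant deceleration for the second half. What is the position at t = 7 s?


Symmetric rest-to-rest: each phase covers (pf-p0)/2 in time T/2. 0.5*a*(T/2)^2 = (pf-p0)/2 => a = 4*(pf-p0)/T^2
a = 4*(8.7-0.9)/8^2 = 0.4875
t = 7 is in the deceleration phase (t > T/2).
p = pf - 0.5*a*(T-t)^2 = 8.7 - 0.5*0.4875*1^2
= 8.4562


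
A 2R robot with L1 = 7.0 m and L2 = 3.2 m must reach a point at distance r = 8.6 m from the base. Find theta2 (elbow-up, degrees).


cos(theta2) = (r^2 - L1^2 - L2^2) / (2*L1*L2)
cos(theta2) = (73.96 - 49.0 - 10.24) / 44.8
cos(theta2) = 0.328571
theta2 = 70.8179 degrees


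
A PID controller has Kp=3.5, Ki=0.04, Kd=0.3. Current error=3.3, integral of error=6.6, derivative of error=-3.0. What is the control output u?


u = Kp*e + Ki*int(e) + Kd*de/dt
= 3.5*3.3 + 0.04*6.6 + 0.3*(-3.0)
= 11.55 + 0.264 + -0.9
= 10.914


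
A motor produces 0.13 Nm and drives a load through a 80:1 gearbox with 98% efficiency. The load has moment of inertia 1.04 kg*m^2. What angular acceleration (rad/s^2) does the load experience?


tau_out = tau_motor * N * eta
= 0.13 * 80 * 0.98 = 10.192 Nm
alpha = tau_out / I = 10.192 / 1.04
= 9.8 rad/s^2
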